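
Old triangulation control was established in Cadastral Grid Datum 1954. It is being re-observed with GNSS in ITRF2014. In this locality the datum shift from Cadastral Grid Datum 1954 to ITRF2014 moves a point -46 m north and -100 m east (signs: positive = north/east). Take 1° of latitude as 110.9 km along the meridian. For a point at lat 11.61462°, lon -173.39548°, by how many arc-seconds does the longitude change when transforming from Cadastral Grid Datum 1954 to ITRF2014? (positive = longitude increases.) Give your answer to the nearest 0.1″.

Δλ = -3.3″

At latitude 11.61462°, cos φ = 0.979524.
1° of longitude at this latitude = 110.9 × cos φ = 108.63 km, so Δλ = -100.0 / 108629.2 = -0.0009206° = -3.314″.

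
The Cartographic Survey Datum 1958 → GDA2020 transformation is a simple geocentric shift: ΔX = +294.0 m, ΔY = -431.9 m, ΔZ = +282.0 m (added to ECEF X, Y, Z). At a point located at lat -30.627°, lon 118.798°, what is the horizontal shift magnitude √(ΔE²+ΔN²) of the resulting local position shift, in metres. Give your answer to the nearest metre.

54 m

The local east axis at (φ, λ) is (−sin λ, cos λ, 0), so ΔE = −sin(118.798°)·294.0 + cos(118.798°)·(-431.9) = -49.58 m.
The local north axis is (−sin φ cos λ, −sin φ sin λ, cos φ), giving ΔN = -72.151 − 192.818 + 242.662 = -22.31 m.
Horizontal magnitude = √(ΔE² + ΔN²) = √((-49.58)² + (-22.31)²) = 54.37 m.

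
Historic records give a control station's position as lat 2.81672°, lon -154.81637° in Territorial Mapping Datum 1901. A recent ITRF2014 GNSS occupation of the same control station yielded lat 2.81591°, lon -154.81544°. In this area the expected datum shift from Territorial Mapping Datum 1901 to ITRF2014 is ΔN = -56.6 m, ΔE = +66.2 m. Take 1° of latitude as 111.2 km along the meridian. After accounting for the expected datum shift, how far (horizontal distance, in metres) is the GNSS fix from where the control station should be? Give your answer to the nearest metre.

Observed coordinate differences: Δφ = -0.00081°, Δλ = +0.00093°.
Converting to metres (1° lat = 111200 m, cos φ = 0.998792): observed ΔN = -90.1 m, observed ΔE = 103.3 m.
Subtracting the expected shift leaves a residual of -90.1 − (-56.6) = -33.5 m north and 103.3 − (66.2) = 37.1 m east.
Residual distance = √((-33.5)² + 37.1²) = 50.0 m.

50 m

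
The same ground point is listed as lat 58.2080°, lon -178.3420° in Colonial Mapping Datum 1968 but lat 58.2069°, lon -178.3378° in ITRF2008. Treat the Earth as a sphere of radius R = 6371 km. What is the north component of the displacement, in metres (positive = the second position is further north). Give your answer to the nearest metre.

ΔN = -122 m

Δφ = 58.2069° − 58.2080° = -0.0011°; Δλ = -178.3378° − -178.3420° = +0.0042°.
1° along a meridian = πR/180 = 111195 m.
ΔN = Δφ × 111195 = -122.3 m; ΔE = Δλ × 111195 × cos(58.2080°) = +0.0042 × 111195 × 0.526837 = 246.0 m.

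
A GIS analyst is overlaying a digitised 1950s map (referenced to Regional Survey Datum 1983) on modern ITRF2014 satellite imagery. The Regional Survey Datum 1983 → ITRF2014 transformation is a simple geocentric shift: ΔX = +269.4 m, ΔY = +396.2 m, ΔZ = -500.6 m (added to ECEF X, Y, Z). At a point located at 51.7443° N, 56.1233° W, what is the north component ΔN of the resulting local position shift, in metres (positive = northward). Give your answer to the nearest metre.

ΔN = -170 m

At φ = 51.7443°, λ = -56.1233°: sin φ = 0.785255, cos φ = 0.619172, sin λ = -0.830239, cos λ = 0.557408.
ΔN = −sin φ cos λ·ΔX − sin φ sin λ·ΔY + cos φ·ΔZ = −(0.785255)(0.557408)(269.4) − (0.785255)(-0.830239)(396.2) + (0.619172)(-500.6) = -169.57 m.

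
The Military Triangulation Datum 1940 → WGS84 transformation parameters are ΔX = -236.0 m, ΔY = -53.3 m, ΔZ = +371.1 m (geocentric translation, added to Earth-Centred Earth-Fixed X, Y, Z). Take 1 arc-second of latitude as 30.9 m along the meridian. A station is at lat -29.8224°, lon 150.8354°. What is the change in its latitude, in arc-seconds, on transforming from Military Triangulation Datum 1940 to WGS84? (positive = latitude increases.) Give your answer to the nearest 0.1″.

Δφ = 13.3″

sin φ = -0.497313, cos φ = 0.867571, sin λ = 0.487320, cos λ = -0.873223.
North component: ΔN = −sin φ cos λ·ΔX − sin φ sin λ·ΔY + cos φ·ΔZ = −(-0.497313)(-0.873223)(-236.0) − (-0.497313)(0.487320)(-53.3) + (0.867571)(371.1) = 411.52 m.
1° of latitude spans 3600 × 30.90 = 111240 m, so Δφ = 411.52 / 111240 × 3600 = 13.318″.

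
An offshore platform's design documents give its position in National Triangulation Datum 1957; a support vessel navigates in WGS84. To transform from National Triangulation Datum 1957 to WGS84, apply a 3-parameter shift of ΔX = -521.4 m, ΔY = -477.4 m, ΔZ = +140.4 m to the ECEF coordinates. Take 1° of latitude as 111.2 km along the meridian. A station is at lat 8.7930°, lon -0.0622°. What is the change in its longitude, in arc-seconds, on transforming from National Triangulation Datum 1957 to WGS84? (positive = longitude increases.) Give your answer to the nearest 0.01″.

Δλ = -15.66″

sin φ = 0.152865, cos φ = 0.988247, sin λ = -0.001086, cos λ = 0.999999.
East component: ΔE = −sin λ·ΔX + cos λ·ΔY = −(-0.001086)(-521.4) + (0.999999)(-477.4) = -477.97 m.
1° of latitude spans 111200 m; at latitude φ, 1° of longitude spans that × cos φ = 109893.1 m, so Δλ = -477.97 / 109893.1 × 3600 = -15.658″.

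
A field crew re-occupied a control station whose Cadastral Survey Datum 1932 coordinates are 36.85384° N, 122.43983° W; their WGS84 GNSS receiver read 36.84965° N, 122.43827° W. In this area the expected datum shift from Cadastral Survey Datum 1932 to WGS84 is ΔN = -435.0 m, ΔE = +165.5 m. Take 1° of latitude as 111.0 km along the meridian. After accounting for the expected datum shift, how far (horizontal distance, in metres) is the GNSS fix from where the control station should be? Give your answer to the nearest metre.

40 m

Observed coordinate differences: Δφ = -0.00419°, Δλ = +0.00156°.
Converting to metres (1° lat = 111000 m, cos φ = 0.800168): observed ΔN = -465.1 m, observed ΔE = 138.6 m.
Subtracting the expected shift leaves a residual of -465.1 − (-435.0) = -30.1 m north and 138.6 − (165.5) = -26.9 m east.
Residual distance = √((-30.1)² + (-26.9)²) = 40.4 m.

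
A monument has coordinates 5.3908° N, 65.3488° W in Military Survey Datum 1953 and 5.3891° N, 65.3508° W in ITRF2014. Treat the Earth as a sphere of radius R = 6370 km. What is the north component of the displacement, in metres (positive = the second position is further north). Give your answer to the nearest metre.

ΔN = -189 m

Δφ = 5.3891° − 5.3908° = -0.0017°; Δλ = -65.3508° − -65.3488° = -0.0020°.
1° along a meridian = πR/180 = 111177 m.
ΔN = Δφ × 111177 = -189.0 m; ΔE = Δλ × 111177 × cos(5.3908°) = -0.0020 × 111177 × 0.995577 = -221.4 m.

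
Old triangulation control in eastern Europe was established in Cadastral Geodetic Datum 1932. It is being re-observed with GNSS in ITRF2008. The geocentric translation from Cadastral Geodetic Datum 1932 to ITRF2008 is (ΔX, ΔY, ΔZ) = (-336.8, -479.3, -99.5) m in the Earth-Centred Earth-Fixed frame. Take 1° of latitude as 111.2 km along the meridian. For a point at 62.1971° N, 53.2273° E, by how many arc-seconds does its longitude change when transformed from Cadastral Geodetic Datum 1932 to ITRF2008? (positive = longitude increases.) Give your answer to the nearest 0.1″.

Δλ = -1.2″

sin φ = 0.884557, cos φ = 0.466431, sin λ = 0.801017, cos λ = 0.598642.
East component: ΔE = −sin λ·ΔX + cos λ·ΔY = −(0.801017)(-336.8) + (0.598642)(-479.3) = -17.15 m.
1° of latitude spans 111200 m; at latitude φ, 1° of longitude spans that × cos φ = 51867.2 m, so Δλ = -17.15 / 51867.2 × 3600 = -1.190″.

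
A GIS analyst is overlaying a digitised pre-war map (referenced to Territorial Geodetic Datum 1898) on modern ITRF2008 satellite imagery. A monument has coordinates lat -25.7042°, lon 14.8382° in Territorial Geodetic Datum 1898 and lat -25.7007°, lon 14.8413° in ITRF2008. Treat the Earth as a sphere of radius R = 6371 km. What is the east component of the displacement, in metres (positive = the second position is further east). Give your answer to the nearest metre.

ΔE = 311 m

Δφ = -25.7007° − -25.7042° = +0.0035°; Δλ = 14.8413° − 14.8382° = +0.0031°.
1° along a meridian = πR/180 = 111195 m.
ΔN = Δφ × 111195 = 389.2 m; ΔE = Δλ × 111195 × cos(-25.7042°) = +0.0031 × 111195 × 0.901045 = 310.6 m.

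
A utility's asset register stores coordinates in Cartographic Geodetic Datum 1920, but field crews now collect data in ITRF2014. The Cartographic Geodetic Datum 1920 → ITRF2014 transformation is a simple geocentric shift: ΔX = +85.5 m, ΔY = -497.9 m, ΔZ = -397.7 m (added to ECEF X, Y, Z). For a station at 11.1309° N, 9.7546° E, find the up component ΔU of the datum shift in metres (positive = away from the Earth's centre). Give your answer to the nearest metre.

ΔU = -77 m

At φ = 11.1309°, λ = 9.7546°: sin φ = 0.193051, cos φ = 0.981189, sin λ = 0.169429, cos λ = 0.985542.
ΔU = cos φ cos λ·ΔX + cos φ sin λ·ΔY + sin φ·ΔZ = (0.981189)(0.985542)(85.5) + (0.981189)(0.169429)(-497.9) + (0.193051)(-397.7) = -76.87 m.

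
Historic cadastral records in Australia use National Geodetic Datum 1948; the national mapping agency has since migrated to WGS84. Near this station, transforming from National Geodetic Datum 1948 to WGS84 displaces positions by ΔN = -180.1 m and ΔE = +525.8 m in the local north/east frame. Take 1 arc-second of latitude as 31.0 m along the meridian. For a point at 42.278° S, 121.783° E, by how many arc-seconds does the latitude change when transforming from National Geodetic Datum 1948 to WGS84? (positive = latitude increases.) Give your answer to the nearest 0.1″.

1″ of latitude = 31.00 m, so Δφ = -180.1 / 31.00 = -5.810″.

Δφ = -5.8″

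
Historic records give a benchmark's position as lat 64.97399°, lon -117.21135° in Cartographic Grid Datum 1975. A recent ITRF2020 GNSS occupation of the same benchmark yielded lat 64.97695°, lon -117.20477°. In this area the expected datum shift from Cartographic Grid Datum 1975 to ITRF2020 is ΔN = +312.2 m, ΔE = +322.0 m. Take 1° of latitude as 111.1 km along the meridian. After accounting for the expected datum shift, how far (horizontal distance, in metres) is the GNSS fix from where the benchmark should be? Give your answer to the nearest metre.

21 m

Observed coordinate differences: Δφ = +0.00296°, Δλ = +0.00658°.
Converting to metres (1° lat = 111100 m, cos φ = 0.423030): observed ΔN = 328.9 m, observed ΔE = 309.3 m.
Subtracting the expected shift leaves a residual of 328.9 − (312.2) = 16.7 m north and 309.3 − (322.0) = -12.7 m east.
Residual distance = √(16.7² + (-12.7)²) = 21.0 m.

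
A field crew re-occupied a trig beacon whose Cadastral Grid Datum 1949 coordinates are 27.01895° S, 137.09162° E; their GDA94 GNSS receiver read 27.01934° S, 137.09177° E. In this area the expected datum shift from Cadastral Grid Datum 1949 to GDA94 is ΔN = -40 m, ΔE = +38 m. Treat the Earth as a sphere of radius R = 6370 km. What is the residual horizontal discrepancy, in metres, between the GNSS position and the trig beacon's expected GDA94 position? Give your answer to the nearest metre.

Observed coordinate differences: Δφ = -0.00039°, Δλ = +0.00015°.
Converting to metres (1° lat = 111177 m, cos φ = 0.890856): observed ΔN = -43.4 m, observed ΔE = 14.9 m.
Subtracting the expected shift leaves a residual of -43.4 − (-40) = -3.4 m north and 14.9 − (38) = -23.1 m east.
Residual distance = √((-3.4)² + (-23.1)²) = 23.4 m.

23 m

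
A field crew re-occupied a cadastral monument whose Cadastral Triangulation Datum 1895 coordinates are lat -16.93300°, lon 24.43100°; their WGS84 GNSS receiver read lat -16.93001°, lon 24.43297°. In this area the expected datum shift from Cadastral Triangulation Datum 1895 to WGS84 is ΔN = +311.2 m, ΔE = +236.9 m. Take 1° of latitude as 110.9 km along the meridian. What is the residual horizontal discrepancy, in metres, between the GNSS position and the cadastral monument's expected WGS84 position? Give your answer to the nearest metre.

35 m

Observed coordinate differences: Δφ = +0.00299°, Δλ = +0.00197°.
Converting to metres (1° lat = 110900 m, cos φ = 0.956646): observed ΔN = 331.6 m, observed ΔE = 209.0 m.
Subtracting the expected shift leaves a residual of 331.6 − (311.2) = 20.4 m north and 209.0 − (236.9) = -27.9 m east.
Residual distance = √(20.4² + (-27.9)²) = 34.6 m.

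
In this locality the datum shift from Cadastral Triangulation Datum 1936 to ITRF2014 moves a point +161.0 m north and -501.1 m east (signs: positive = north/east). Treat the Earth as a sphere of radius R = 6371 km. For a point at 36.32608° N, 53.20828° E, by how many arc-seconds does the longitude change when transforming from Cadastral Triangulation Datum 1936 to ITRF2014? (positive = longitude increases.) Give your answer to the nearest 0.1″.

Δλ = -20.1″

At latitude 36.32608°, cos φ = 0.805659.
One radian of longitude at latitude φ spans R cos φ, so Δλ = ΔE / (R cos φ) = -501.1 / (6371000 × 0.805659) = -9.7626e-05 rad = -20.137″.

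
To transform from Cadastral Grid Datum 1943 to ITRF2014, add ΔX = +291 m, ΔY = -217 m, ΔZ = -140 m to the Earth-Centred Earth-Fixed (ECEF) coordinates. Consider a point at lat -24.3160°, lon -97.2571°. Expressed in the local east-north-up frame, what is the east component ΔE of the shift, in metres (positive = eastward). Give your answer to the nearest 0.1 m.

ΔE = 316.1 m

At φ = -24.3160°, λ = -97.2571°: sin φ = -0.411769, cos φ = 0.911288, sin λ = -0.991989, cos λ = -0.126322.
ΔE = −sin λ·ΔX + cos λ·ΔY = −(-0.991989)·(291) + (-0.126322)·(-217) = 316.08 m.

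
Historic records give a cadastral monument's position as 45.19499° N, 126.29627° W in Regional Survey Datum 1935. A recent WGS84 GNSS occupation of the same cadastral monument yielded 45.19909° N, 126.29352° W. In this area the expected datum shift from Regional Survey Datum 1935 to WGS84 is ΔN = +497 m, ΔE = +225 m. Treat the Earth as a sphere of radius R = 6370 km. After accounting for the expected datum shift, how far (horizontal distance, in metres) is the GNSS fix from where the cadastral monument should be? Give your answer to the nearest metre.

42 m

Observed coordinate differences: Δφ = +0.00410°, Δλ = +0.00275°.
Converting to metres (1° lat = 111177 m, cos φ = 0.704696): observed ΔN = 455.8 m, observed ΔE = 215.5 m.
Subtracting the expected shift leaves a residual of 455.8 − (497) = -41.2 m north and 215.5 − (225) = -9.5 m east.
Residual distance = √((-41.2)² + (-9.5)²) = 42.3 m.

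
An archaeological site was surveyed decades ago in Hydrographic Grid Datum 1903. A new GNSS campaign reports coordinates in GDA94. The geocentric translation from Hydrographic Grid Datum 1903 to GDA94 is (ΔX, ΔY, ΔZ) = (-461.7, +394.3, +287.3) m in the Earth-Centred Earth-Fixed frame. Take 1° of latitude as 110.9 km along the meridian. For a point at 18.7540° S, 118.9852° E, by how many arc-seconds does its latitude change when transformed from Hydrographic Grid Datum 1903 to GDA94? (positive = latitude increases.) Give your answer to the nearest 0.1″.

sin φ = -0.321506, cos φ = 0.946908, sin λ = 0.874745, cos λ = -0.484584.
North component: ΔN = −sin φ cos λ·ΔX − sin φ sin λ·ΔY + cos φ·ΔZ = −(-0.321506)(-0.484584)(-461.7) − (-0.321506)(0.874745)(394.3) + (0.946908)(287.3) = 454.87 m.
1° of latitude spans 110900 m, so Δφ = 454.87 / 110900 × 3600 = 14.766″.

Δφ = 14.8″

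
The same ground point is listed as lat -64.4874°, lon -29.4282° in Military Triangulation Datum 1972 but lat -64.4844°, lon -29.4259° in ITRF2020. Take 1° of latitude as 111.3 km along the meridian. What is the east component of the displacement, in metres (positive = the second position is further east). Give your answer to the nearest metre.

Δφ = -64.4844° − -64.4874° = +0.0030°; Δλ = -29.4259° − -29.4282° = +0.0023°.
ΔN = Δφ × 111300 = 333.9 m; ΔE = Δλ × 111300 × cos(-64.4874°) = +0.0023 × 111300 × 0.430710 = 110.3 m.

ΔE = 110 m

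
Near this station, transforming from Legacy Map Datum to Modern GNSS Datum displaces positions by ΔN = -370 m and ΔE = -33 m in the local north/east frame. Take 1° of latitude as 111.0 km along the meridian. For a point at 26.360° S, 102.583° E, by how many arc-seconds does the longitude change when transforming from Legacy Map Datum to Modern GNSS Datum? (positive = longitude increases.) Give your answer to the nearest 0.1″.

At latitude -26.360°, cos φ = 0.896022.
1° of longitude at this latitude = 111.0 × cos φ = 99.46 km, so Δλ = -33.0 / 99458.4 = -0.0003318° = -1.194″.

Δλ = -1.2″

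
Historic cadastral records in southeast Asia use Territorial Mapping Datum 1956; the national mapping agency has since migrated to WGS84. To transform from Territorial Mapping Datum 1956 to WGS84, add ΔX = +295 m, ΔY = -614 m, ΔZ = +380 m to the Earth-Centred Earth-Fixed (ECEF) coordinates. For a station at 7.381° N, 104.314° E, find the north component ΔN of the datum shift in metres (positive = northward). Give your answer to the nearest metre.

ΔN = 463 m

At φ = 7.381°, λ = 104.314°: sin φ = 0.128467, cos φ = 0.991714, sin λ = 0.968955, cos λ = -0.247236.
ΔN = −sin φ cos λ·ΔX − sin φ sin λ·ΔY + cos φ·ΔZ = −(0.128467)(-0.247236)(295) − (0.128467)(0.968955)(-614) + (0.991714)(380) = 462.65 m.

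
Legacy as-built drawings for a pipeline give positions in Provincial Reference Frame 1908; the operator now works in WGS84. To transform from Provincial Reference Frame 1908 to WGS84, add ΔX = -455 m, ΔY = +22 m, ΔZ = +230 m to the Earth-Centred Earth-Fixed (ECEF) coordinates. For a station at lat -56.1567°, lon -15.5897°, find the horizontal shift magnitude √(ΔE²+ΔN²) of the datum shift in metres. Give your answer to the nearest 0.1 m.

The local east axis at (φ, λ) is (−sin λ, cos λ, 0), so ΔE = −sin(-15.5897°)·(-455) + cos(-15.5897°)·22 = -101.09 m.
The local north axis is (−sin φ cos λ, −sin φ sin λ, cos φ), giving ΔN = -364.004 − 4.911 + 128.092 = -240.82 m.
Horizontal magnitude = √(ΔE² + ΔN²) = √((-101.09)² + (-240.82)²) = 261.18 m.

261.2 m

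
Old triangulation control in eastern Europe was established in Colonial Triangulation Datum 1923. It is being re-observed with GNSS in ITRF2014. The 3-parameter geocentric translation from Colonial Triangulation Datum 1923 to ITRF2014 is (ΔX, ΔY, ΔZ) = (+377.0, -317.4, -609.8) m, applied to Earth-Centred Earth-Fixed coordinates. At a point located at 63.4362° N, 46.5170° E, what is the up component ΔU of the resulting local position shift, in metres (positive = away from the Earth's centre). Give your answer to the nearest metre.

The local up (radial) axis is (cos φ cos λ, cos φ sin λ, sin φ), giving ΔU = 116.015 − 102.988 − 545.428 = -532.40 m.

ΔU = -532 m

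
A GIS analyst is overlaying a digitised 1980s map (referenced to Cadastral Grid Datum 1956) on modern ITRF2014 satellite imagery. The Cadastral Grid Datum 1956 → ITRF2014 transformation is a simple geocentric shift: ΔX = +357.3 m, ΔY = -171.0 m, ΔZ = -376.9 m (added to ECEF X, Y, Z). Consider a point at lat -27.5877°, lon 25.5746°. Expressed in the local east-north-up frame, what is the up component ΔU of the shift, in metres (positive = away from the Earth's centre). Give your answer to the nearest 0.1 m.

At φ = -27.5877°, λ = 25.5746°: sin φ = -0.463106, cos φ = 0.886303, sin λ = 0.431686, cos λ = 0.902024.
ΔU = cos φ cos λ·ΔX + cos φ sin λ·ΔY + sin φ·ΔZ = (0.886303)(0.902024)(357.3) + (0.886303)(0.431686)(-171.0) + (-0.463106)(-376.9) = 394.77 m.

ΔU = 394.8 m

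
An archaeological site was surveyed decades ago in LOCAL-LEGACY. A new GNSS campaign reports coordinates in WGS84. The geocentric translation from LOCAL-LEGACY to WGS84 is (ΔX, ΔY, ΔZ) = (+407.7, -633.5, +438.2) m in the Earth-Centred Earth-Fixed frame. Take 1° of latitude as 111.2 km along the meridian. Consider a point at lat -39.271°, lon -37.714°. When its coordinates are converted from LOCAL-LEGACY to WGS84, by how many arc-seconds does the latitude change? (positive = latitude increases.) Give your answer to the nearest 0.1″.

Δφ = 25.5″

sin φ = -0.632989, cos φ = 0.774161, sin λ = -0.611720, cos λ = 0.791074.
North component: ΔN = −sin φ cos λ·ΔX − sin φ sin λ·ΔY + cos φ·ΔZ = −(-0.632989)(0.791074)(407.7) − (-0.632989)(-0.611720)(-633.5) + (0.774161)(438.2) = 788.69 m.
1° of latitude spans 111200 m, so Δφ = 788.69 / 111200 × 3600 = 25.533″.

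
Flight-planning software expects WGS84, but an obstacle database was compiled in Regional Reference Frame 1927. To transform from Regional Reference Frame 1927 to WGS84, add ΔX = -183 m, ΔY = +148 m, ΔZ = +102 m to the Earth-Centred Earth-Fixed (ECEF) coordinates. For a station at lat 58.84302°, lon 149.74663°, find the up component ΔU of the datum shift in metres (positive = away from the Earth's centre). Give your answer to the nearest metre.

ΔU = 208 m

At φ = 58.84302°, λ = 149.74663°: sin φ = 0.855753, cos φ = 0.517385, sin λ = 0.503825, cos λ = -0.863806.
ΔU = cos φ cos λ·ΔX + cos φ sin λ·ΔY + sin φ·ΔZ = (0.517385)(-0.863806)(-183) + (0.517385)(0.503825)(148) + (0.855753)(102) = 207.65 m.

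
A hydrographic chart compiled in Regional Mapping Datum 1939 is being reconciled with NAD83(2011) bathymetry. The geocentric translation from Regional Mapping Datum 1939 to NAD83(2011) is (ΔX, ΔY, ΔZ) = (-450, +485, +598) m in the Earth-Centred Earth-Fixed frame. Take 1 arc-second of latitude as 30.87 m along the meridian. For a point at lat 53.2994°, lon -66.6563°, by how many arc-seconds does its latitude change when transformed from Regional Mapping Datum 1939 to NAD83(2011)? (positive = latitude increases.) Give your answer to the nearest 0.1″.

sin φ = 0.801769, cos φ = 0.597634, sin λ = -0.918144, cos λ = 0.396246.
North component: ΔN = −sin φ cos λ·ΔX − sin φ sin λ·ΔY + cos φ·ΔZ = −(0.801769)(0.396246)(-450) − (0.801769)(-0.918144)(485) + (0.597634)(598) = 857.38 m.
1° of latitude spans 3600 × 30.87 = 111132 m, so Δφ = 857.38 / 111132 × 3600 = 27.774″.

Δφ = 27.8″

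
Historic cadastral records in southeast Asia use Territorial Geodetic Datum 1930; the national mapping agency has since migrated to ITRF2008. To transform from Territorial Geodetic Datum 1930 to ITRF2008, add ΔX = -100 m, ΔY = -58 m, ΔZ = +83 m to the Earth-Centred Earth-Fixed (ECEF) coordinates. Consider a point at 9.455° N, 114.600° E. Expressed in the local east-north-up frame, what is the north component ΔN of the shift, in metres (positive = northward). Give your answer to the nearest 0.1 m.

At φ = 9.455°, λ = 114.600°: sin φ = 0.164273, cos φ = 0.986415, sin λ = 0.909236, cos λ = -0.416281.
ΔN = −sin φ cos λ·ΔX − sin φ sin λ·ΔY + cos φ·ΔZ = −(0.164273)(-0.416281)(-100) − (0.164273)(0.909236)(-58) + (0.986415)(83) = 83.70 m.

ΔN = 83.7 m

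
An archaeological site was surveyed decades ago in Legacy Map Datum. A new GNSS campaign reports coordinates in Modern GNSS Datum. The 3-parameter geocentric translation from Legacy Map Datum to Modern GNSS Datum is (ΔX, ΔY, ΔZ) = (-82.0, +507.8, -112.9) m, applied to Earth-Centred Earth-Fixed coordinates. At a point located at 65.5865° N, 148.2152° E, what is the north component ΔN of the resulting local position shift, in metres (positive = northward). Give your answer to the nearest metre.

ΔN = -354 m

The local north axis is (−sin φ cos λ, −sin φ sin λ, cos φ), giving ΔN = -63.470 − 243.558 − 46.664 = -353.69 m.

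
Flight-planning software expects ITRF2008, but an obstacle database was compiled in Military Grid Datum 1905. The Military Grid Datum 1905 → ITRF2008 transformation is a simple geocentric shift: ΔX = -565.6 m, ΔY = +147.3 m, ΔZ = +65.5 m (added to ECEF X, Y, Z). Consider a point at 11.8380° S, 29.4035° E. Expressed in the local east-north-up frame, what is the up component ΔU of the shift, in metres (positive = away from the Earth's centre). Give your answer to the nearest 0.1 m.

ΔU = -424.9 m

At φ = -11.8380°, λ = 29.4035°: sin φ = -0.205145, cos φ = 0.978732, sin λ = 0.490957, cos λ = 0.871184.
ΔU = cos φ cos λ·ΔX + cos φ sin λ·ΔY + sin φ·ΔZ = (0.978732)(0.871184)(-565.6) + (0.978732)(0.490957)(147.3) + (-0.205145)(65.5) = -424.92 m.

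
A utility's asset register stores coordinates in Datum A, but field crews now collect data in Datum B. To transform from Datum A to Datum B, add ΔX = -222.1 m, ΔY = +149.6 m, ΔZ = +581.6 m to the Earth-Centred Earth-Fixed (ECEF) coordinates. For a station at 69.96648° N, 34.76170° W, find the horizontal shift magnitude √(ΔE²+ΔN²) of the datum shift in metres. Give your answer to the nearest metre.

At φ = 69.96648°, λ = -34.76170°: sin φ = 0.939492, cos φ = 0.342570, sin λ = -0.570165, cos λ = 0.821531.
ΔE = −sin λ·ΔX + cos λ·ΔY = −(-0.570165)·(-222.1) + (0.821531)·(149.6) = -3.73 m.
ΔN = −sin φ cos λ·ΔX − sin φ sin λ·ΔY + cos φ·ΔZ = −(0.939492)(0.821531)(-222.1) − (0.939492)(-0.570165)(149.6) + (0.342570)(581.6) = 450.80 m.
Horizontal magnitude = √(ΔE² + ΔN²) = √((-3.73)² + 450.80²) = 450.81 m.

451 m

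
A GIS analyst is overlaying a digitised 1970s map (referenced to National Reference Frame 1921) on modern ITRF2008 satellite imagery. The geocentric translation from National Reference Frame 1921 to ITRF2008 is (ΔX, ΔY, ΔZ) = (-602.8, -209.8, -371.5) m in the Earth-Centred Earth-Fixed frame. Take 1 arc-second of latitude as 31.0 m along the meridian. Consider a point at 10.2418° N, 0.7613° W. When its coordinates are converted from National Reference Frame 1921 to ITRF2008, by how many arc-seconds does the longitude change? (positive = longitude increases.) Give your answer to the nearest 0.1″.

Δλ = -7.1″

sin φ = 0.177803, cos φ = 0.984066, sin λ = -0.013287, cos λ = 0.999912.
East component: ΔE = −sin λ·ΔX + cos λ·ΔY = −(-0.013287)(-602.8) + (0.999912)(-209.8) = -217.79 m.
1° of latitude spans 3600 × 31.00 = 111600 m; at latitude φ, 1° of longitude spans that × cos φ = 109821.8 m, so Δλ = -217.79 / 109821.8 × 3600 = -7.139″.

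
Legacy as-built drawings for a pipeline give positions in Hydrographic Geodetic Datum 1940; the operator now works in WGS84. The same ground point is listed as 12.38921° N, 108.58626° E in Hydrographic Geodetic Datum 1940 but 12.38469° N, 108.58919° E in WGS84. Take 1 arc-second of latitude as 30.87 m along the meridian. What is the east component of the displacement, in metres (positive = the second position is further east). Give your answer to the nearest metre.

ΔE = 318 m

Δφ = 12.38469° − 12.38921° = -0.00452°; Δλ = 108.58919° − 108.58626° = +0.00293°.
1° of latitude = 3600 × 30.87 = 111132 m.
ΔN = Δφ × 111132 = -502.3 m; ΔE = Δλ × 111132 × cos(12.38921°) = +0.00293 × 111132 × 0.976713 = 318.0 m.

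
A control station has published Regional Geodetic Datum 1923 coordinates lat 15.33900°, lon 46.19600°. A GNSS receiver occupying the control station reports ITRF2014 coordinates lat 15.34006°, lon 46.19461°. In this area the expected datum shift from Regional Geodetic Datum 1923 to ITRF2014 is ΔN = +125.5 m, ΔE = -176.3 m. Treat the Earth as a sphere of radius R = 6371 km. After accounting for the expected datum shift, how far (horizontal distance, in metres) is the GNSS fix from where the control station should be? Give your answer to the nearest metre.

Observed coordinate differences: Δφ = +0.00106°, Δλ = -0.00139°.
Converting to metres (1° lat = 111195 m, cos φ = 0.964378): observed ΔN = 117.9 m, observed ΔE = -149.1 m.
Subtracting the expected shift leaves a residual of 117.9 − (125.5) = -7.6 m north and -149.1 − (-176.3) = 27.2 m east.
Residual distance = √((-7.6)² + 27.2²) = 28.3 m.

28 m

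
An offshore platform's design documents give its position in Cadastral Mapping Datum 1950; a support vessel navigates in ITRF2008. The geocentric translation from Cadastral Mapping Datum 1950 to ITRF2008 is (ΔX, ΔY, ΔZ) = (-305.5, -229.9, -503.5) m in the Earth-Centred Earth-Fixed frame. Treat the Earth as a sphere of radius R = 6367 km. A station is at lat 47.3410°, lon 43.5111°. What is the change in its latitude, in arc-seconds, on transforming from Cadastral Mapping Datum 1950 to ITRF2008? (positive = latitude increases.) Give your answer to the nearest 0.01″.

Δφ = -2.00″

sin φ = 0.735400, cos φ = 0.677634, sin λ = 0.688495, cos λ = 0.725241.
North component: ΔN = −sin φ cos λ·ΔX − sin φ sin λ·ΔY + cos φ·ΔZ = −(0.735400)(0.725241)(-305.5) − (0.735400)(0.688495)(-229.9) + (0.677634)(-503.5) = -61.85 m.
1° of latitude spans πR/180 = 111125 m, so Δφ = -61.85 / 111125 × 3600 = -2.004″.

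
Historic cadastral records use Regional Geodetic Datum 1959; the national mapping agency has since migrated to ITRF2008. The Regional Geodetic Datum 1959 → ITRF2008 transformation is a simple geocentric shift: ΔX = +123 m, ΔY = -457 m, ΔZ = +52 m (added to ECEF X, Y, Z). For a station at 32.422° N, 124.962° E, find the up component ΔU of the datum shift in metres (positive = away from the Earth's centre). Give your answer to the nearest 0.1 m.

ΔU = -347.8 m

At φ = 32.422°, λ = 124.962°: sin φ = 0.536151, cos φ = 0.844122, sin λ = 0.819532, cos λ = -0.573033.
ΔU = cos φ cos λ·ΔX + cos φ sin λ·ΔY + sin φ·ΔZ = (0.844122)(-0.573033)(123) + (0.844122)(0.819532)(-457) + (0.536151)(52) = -347.76 m.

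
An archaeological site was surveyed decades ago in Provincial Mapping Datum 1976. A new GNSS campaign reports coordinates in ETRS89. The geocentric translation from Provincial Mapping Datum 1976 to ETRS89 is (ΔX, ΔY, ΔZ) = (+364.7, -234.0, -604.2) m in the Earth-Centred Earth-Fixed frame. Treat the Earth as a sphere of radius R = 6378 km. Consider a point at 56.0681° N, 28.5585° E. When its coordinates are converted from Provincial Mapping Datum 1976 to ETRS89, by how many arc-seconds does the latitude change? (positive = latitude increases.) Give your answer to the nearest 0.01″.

Δφ = -16.50″

sin φ = 0.829702, cos φ = 0.558207, sin λ = 0.478056, cos λ = 0.878329.
North component: ΔN = −sin φ cos λ·ΔX − sin φ sin λ·ΔY + cos φ·ΔZ = −(0.829702)(0.878329)(364.7) − (0.829702)(0.478056)(-234.0) + (0.558207)(-604.2) = -510.23 m.
1° of latitude spans πR/180 = 111317 m, so Δφ = -510.23 / 111317 × 3600 = -16.501″.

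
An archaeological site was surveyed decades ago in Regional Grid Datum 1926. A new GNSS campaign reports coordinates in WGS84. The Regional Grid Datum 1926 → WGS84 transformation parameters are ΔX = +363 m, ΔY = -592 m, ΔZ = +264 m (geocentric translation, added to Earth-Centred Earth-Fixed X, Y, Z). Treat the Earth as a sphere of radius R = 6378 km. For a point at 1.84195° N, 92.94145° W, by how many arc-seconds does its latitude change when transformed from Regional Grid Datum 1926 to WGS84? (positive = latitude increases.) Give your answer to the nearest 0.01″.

Δφ = 7.94″

sin φ = 0.032143, cos φ = 0.999483, sin λ = -0.998682, cos λ = -0.051315.
North component: ΔN = −sin φ cos λ·ΔX − sin φ sin λ·ΔY + cos φ·ΔZ = −(0.032143)(-0.051315)(363) − (0.032143)(-0.998682)(-592) + (0.999483)(264) = 245.46 m.
1° of latitude spans πR/180 = 111317 m, so Δφ = 245.46 / 111317 × 3600 = 7.938″.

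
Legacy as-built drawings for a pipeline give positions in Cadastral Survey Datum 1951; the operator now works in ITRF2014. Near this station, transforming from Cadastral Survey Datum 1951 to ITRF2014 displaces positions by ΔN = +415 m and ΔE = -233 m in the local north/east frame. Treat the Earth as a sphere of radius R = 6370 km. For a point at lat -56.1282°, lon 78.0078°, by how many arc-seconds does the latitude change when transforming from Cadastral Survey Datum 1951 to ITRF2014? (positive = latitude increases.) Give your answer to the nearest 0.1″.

On a sphere of radius R, 1 rad of latitude = R, so Δφ = ΔN / R = 415.0 / 6370000 = 6.5149e-05 rad = 13.438″.

Δφ = 13.4″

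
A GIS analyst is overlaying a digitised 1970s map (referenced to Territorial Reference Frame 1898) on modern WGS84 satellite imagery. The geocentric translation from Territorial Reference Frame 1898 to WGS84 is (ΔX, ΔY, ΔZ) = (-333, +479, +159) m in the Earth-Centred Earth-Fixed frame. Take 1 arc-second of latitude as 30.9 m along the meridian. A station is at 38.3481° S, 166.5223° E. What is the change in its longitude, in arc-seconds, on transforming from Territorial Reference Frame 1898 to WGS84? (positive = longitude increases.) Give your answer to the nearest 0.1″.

Δλ = -16.0″

sin φ = -0.620438, cos φ = 0.784256, sin λ = 0.233067, cos λ = -0.972461.
East component: ΔE = −sin λ·ΔX + cos λ·ΔY = −(0.233067)(-333) + (-0.972461)(479) = -388.20 m.
1° of latitude spans 3600 × 30.90 = 111240 m; at latitude φ, 1° of longitude spans that × cos φ = 87240.6 m, so Δλ = -388.20 / 87240.6 × 3600 = -16.019″.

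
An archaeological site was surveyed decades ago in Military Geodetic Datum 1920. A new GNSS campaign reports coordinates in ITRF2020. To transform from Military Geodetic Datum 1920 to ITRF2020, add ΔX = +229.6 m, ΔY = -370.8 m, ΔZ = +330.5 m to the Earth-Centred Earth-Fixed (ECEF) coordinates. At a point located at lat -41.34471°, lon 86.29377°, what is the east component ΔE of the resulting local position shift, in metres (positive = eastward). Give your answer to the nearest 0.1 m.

ΔE = -253.1 m

At φ = -41.34471°, λ = 86.29377°: sin φ = -0.660588, cos φ = 0.750749, sin λ = 0.997909, cos λ = 0.064641.
ΔE = −sin λ·ΔX + cos λ·ΔY = −(0.997909)·(229.6) + (0.064641)·(-370.8) = -253.09 m.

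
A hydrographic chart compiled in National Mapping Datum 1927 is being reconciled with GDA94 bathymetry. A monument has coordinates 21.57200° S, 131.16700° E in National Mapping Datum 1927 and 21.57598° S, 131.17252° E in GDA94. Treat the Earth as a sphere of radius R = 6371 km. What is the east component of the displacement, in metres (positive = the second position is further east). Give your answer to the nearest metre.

ΔE = 571 m

Δφ = -21.57598° − -21.57200° = -0.00398°; Δλ = 131.17252° − 131.16700° = +0.00552°.
1° along a meridian = πR/180 = 111195 m.
ΔN = Δφ × 111195 = -442.6 m; ΔE = Δλ × 111195 × cos(-21.57200°) = +0.00552 × 111195 × 0.929956 = 570.8 m.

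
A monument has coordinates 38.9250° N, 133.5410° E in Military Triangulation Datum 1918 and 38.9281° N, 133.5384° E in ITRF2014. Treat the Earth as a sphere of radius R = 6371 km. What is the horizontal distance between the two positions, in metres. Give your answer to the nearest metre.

412 m

Δφ = 38.9281° − 38.9250° = +0.0031°; Δλ = 133.5384° − 133.5410° = -0.0026°.
1° along a meridian = πR/180 = 111195 m.
ΔN = Δφ × 111195 = 344.7 m; ΔE = Δλ × 111195 × cos(38.9250°) = -0.0026 × 111195 × 0.777969 = -224.9 m.
Distance = √(ΔE² + ΔN²) = √((-224.9)² + 344.7²) = 411.6 m.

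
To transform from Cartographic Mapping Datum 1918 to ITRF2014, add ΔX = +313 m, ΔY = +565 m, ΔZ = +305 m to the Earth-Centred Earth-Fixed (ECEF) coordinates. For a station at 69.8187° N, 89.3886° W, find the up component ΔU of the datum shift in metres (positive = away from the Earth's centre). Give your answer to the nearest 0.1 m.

The local up (radial) axis is (cos φ cos λ, cos φ sin λ, sin φ), giving ΔU = 1.152 − 194.909 + 286.275 = 92.52 m.

ΔU = 92.5 m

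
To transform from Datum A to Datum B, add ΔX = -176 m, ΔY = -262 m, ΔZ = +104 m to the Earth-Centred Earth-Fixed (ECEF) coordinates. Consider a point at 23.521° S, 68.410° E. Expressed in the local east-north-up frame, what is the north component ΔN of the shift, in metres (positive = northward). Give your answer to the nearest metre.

ΔN = -28 m

At φ = -23.521°, λ = 68.410°: sin φ = -0.399085, cos φ = 0.916914, sin λ = 0.929841, cos λ = 0.367962.
ΔN = −sin φ cos λ·ΔX − sin φ sin λ·ΔY + cos φ·ΔZ = −(-0.399085)(0.367962)(-176) − (-0.399085)(0.929841)(-262) + (0.916914)(104) = -27.71 m.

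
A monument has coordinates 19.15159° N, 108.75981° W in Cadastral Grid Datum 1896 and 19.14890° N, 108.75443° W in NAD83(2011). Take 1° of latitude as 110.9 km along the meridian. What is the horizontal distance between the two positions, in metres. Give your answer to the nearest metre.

Δφ = 19.14890° − 19.15159° = -0.00269°; Δλ = -108.75443° − -108.75981° = +0.00538°.
ΔN = Δφ × 110900 = -298.3 m; ΔE = Δλ × 110900 × cos(19.15159°) = +0.00538 × 110900 × 0.944654 = 563.6 m.
Distance = √(ΔE² + ΔN²) = √(563.6² + (-298.3)²) = 637.7 m.

638 m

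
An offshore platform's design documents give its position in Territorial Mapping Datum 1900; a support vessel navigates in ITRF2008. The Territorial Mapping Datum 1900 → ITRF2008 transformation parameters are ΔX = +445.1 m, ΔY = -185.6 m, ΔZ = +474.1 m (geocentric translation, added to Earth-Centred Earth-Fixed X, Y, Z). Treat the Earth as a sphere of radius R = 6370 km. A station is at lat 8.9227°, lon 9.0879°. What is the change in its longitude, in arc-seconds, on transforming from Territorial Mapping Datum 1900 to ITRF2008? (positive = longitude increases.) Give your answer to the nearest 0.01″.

Δλ = -8.31″

sin φ = 0.155102, cos φ = 0.987898, sin λ = 0.157950, cos λ = 0.987447.
East component: ΔE = −sin λ·ΔX + cos λ·ΔY = −(0.157950)(445.1) + (0.987447)(-185.6) = -253.57 m.
1° of latitude spans πR/180 = 111177 m; at latitude φ, 1° of longitude spans that × cos φ = 109832.1 m, so Δλ = -253.57 / 109832.1 × 3600 = -8.311″.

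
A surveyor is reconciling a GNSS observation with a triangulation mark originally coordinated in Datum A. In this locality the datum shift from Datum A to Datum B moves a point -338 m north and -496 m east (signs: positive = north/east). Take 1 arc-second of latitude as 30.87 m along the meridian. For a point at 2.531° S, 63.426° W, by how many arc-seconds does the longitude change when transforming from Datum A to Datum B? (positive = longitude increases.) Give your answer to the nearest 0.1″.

Δλ = -16.1″

At latitude -2.531°, cos φ = 0.999024.
1″ of longitude at this latitude = 30.87 × cos φ = 30.8399 m, so Δλ = -496.0 / 30.8399 = -16.083″.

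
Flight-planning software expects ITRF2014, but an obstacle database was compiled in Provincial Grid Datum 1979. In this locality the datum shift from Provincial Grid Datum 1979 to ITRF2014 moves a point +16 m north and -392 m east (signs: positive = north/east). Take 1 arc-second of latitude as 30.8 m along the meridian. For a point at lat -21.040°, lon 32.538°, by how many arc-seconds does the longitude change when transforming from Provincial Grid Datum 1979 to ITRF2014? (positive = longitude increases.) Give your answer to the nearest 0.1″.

Δλ = -13.6″

At latitude -21.040°, cos φ = 0.933330.
1″ of longitude at this latitude = 30.80 × cos φ = 28.7466 m, so Δλ = -392.0 / 28.7466 = -13.636″.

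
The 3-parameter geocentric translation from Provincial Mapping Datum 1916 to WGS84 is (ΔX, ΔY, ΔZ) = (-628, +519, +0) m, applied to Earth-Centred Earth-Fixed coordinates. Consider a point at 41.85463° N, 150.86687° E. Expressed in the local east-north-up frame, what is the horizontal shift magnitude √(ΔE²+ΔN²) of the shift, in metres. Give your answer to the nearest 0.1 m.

At φ = 41.85463°, λ = 150.86687°: sin φ = 0.667243, cos φ = 0.744840, sin λ = 0.486841, cos λ = -0.873491.
ΔE = −sin λ·ΔX + cos λ·ΔY = −(0.486841)·(-628) + (-0.873491)·(519) = -147.61 m.
ΔN = −sin φ cos λ·ΔX − sin φ sin λ·ΔY + cos φ·ΔZ = −(0.667243)(-0.873491)(-628) − (0.667243)(0.486841)(519) + (0.744840)(0) = -534.61 m.
Horizontal magnitude = √(ΔE² + ΔN²) = √((-147.61)² + (-534.61)²) = 554.61 m.

554.6 m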